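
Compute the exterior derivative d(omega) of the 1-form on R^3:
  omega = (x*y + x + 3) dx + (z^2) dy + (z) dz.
d(omega) = (-x) dx ∧ dy + (-2*z) dy ∧ dz

For a 1-form omega = sum_i f_i dx_i, the exterior derivative is
  d(omega) = sum_{i < j} (∂f_j/∂x_i - ∂f_i/∂x_j) dx_i ∧ dx_j.
  coefficient of dx ∧ dy: ∂f_2/∂x - ∂f_1/∂y = ∂(z^2)/∂x - ∂(x*y + x + 3)/∂y = -x
  coefficient of dy ∧ dz: ∂f_3/∂y - ∂f_2/∂z = ∂(z)/∂y - ∂(z^2)/∂z = -2*z
Assembling: d(omega) = (-x) dx ∧ dy + (-2*z) dy ∧ dz.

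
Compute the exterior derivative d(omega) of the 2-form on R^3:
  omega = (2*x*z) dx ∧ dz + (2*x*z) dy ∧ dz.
d(omega) = (2*z) dx ∧ dy ∧ dz

For a 2-form omega = sum_{i<j} g_{ij} dx_i ∧ dx_j, the exterior derivative is
  d(omega) = sum_{i<j} d(g_{ij}) ∧ dx_i ∧ dx_j = sum_{i<j, k} (∂g_{ij}/∂x_k) dx_k ∧ dx_i ∧ dx_j.
Expand each term, using dx_k ∧ dx_i ∧ dx_j = sgn(permutation) dx_{(a)} ∧ dx_{(b)} ∧ dx_{(c)} with (a < b < c) sorted:
  d(2*x*z) includes (∂/∂x)(2*x*z) dx = (2*z) dx, which multiplied by dy ∧ dz gives (2*z) dx ∧ dy ∧ dz
Collecting like 3-forms: d(omega) = (2*z) dx ∧ dy ∧ dz.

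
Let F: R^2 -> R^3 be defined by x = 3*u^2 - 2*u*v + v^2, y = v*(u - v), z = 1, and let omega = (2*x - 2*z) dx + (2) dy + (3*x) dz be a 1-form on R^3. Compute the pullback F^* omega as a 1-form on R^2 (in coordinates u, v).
F^* omega = (36*u^3 - 36*u^2*v + 20*u*v^2 - 12*u - 4*v^3 + 6*v) du + (-12*u^3 + 20*u^2*v - 12*u*v^2 + 6*u + 4*v^3 - 8*v) dv

Using F^*(f dg) = (f ∘ F) d(g ∘ F), substitute each coordinate x_i by F_i(u, v) in f_i, and replace dx_i by d F_i = (∂F_i/∂u) du + (∂F_i/∂v) dv.
  For the x component: f_1(F) = 6*u^2 - 4*u*v + 2*v^2 - 2; d F_1 = (6*u - 2*v) du + (-2*u + 2*v) dv
  For the y component: f_2(F) = 2; d F_2 = (v) du + (u - 2*v) dv
  For the z component: f_3(F) = 9*u^2 - 6*u*v + 3*v^2; d F_3 = (0) du + (0) dv
Combining and collecting du, dv coefficients:
  coeff of du: 36*u^3 - 36*u^2*v + 20*u*v^2 - 12*u - 4*v^3 + 6*v
  coeff of dv: -12*u^3 + 20*u^2*v - 12*u*v^2 + 6*u + 4*v^3 - 8*v
F^* omega = (36*u^3 - 36*u^2*v + 20*u*v^2 - 12*u - 4*v^3 + 6*v) du + (-12*u^3 + 20*u^2*v - 12*u*v^2 + 6*u + 4*v^3 - 8*v) dv.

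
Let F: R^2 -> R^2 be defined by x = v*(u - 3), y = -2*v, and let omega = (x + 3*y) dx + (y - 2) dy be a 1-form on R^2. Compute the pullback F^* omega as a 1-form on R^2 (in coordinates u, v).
F^* omega = (v^2*(u - 9)) du + (u^2*v - 12*u*v + 31*v + 4) dv

Using F^*(f dg) = (f ∘ F) d(g ∘ F), substitute each coordinate x_i by F_i(u, v) in f_i, and replace dx_i by d F_i = (∂F_i/∂u) du + (∂F_i/∂v) dv.
  For the x component: f_1(F) = v*(u - 9); d F_1 = (v) du + (u - 3) dv
  For the y component: f_2(F) = -2*v - 2; d F_2 = (0) du + (-2) dv
Combining and collecting du, dv coefficients:
  coeff of du: v^2*(u - 9)
  coeff of dv: u^2*v - 12*u*v + 31*v + 4
F^* omega = (v^2*(u - 9)) du + (u^2*v - 12*u*v + 31*v + 4) dv.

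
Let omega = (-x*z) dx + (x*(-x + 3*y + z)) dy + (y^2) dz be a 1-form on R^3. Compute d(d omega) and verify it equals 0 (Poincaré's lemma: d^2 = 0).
d(d omega) = 0

Step 1: d omega = sum_{i<j} (∂f_j/∂x_i - ∂f_i/∂x_j) dx_i ∧ dx_j:
  coeff of dx ∧ dy: -2*x + 3*y + z
  coeff of dx ∧ dz: x
  coeff of dy ∧ dz: -x + 2*y
Step 2: Apply d again to each 2-form coefficient. The only possible 3-form in R^3 is dx ∧ dy ∧ dz, with coefficient
  ∂(coeff of dy∧dz)/∂x - ∂(coeff of dx∧dz)/∂y + ∂(coeff of dx∧dy)/∂z
  = ∂/∂x (-x + 2*y) - ∂/∂y (x) + ∂/∂z (-2*x + 3*y + z).
Each of these terms simplifies to sums of mixed partials that cancel in pairs. The result is 0 (by equality of mixed partials for smooth functions — Schwarz / Clairaut).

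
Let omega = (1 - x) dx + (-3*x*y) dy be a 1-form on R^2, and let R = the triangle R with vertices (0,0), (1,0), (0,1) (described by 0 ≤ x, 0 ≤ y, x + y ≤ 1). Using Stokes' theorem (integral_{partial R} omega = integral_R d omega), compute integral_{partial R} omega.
integral_(partial R) omega = -1/2

Stokes: integral_partial_R omega = integral_R d omega with d omega = (∂Q/∂x - ∂P/∂y) dx ∧ dy.
  ∂Q/∂x = -3*y
  ∂P/∂y = 0
  integrand = ∂Q/∂x - ∂P/∂y = -3*y.
Integrating over R: integral_0^1 integral_0^{1-x} (-3*y) dy dx = -1/2.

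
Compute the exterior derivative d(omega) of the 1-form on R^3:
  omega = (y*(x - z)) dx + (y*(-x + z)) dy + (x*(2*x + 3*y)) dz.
d(omega) = (-x - y + z) dx ∧ dy + (4*x + 4*y) dx ∧ dz + (3*x - y) dy ∧ dz

For a 1-form omega = sum_i f_i dx_i, the exterior derivative is
  d(omega) = sum_{i < j} (∂f_j/∂x_i - ∂f_i/∂x_j) dx_i ∧ dx_j.
  coefficient of dx ∧ dy: ∂f_2/∂x - ∂f_1/∂y = ∂(y*(-x + z))/∂x - ∂(y*(x - z))/∂y = -x - y + z
  coefficient of dx ∧ dz: ∂f_3/∂x - ∂f_1/∂z = ∂(x*(2*x + 3*y))/∂x - ∂(y*(x - z))/∂z = 4*x + 4*y
  coefficient of dy ∧ dz: ∂f_3/∂y - ∂f_2/∂z = ∂(x*(2*x + 3*y))/∂y - ∂(y*(-x + z))/∂z = 3*x - y
Assembling: d(omega) = (-x - y + z) dx ∧ dy + (4*x + 4*y) dx ∧ dz + (3*x - y) dy ∧ dz.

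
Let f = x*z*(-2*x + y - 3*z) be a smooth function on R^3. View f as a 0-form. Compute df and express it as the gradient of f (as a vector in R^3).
df = (z*(-4*x + y - 3*z)) dx + (x*z) dy + (x*(-2*x + y - 6*z)) dz; grad f = (z*(-4*x + y - 3*z), x*z, x*(-2*x + y - 6*z))

For a 0-form f, d f = (∂f/∂x) dx + (∂f/∂y) dy + (∂f/∂z) dz. The components of the vector representation are exactly the entries of grad f in Cartesian coordinates:
  ∂f/∂x = z*(-4*x + y - 3*z)
  ∂f/∂y = x*z
  ∂f/∂z = x*(-2*x + y - 6*z).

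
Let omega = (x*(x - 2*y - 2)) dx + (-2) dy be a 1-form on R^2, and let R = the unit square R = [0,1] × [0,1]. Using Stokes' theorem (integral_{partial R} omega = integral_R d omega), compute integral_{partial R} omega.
integral_(partial R) omega = 1

Stokes: integral_partial_R omega = integral_R d omega with d omega = (∂Q/∂x - ∂P/∂y) dx ∧ dy.
  ∂Q/∂x = 0
  ∂P/∂y = -2*x
  integrand = ∂Q/∂x - ∂P/∂y = 2*x.
Integrating over R: integral_0^1 integral_0^1 (2*x) dx dy = 1.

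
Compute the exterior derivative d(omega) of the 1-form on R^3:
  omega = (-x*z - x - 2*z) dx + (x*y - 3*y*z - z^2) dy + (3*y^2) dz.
d(omega) = (y) dx ∧ dy + (x + 2) dx ∧ dz + (9*y + 2*z) dy ∧ dz

For a 1-form omega = sum_i f_i dx_i, the exterior derivative is
  d(omega) = sum_{i < j} (∂f_j/∂x_i - ∂f_i/∂x_j) dx_i ∧ dx_j.
  coefficient of dx ∧ dy: ∂f_2/∂x - ∂f_1/∂y = ∂(x*y - 3*y*z - z^2)/∂x - ∂(-x*z - x - 2*z)/∂y = y
  coefficient of dx ∧ dz: ∂f_3/∂x - ∂f_1/∂z = ∂(3*y^2)/∂x - ∂(-x*z - x - 2*z)/∂z = x + 2
  coefficient of dy ∧ dz: ∂f_3/∂y - ∂f_2/∂z = ∂(3*y^2)/∂y - ∂(x*y - 3*y*z - z^2)/∂z = 9*y + 2*z
Assembling: d(omega) = (y) dx ∧ dy + (x + 2) dx ∧ dz + (9*y + 2*z) dy ∧ dz.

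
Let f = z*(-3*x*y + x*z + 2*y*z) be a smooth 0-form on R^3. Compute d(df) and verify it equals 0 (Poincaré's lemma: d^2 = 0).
d(df) = 0

Step 1: df = sum_i (∂f/∂x_i) dx_i = (z*(-3*y + z)) dx + (z*(-3*x + 2*z)) dy + (-3*x*y + 2*x*z + 4*y*z) dz.
Step 2: Apply d again. Using the 1-form formula, the coefficient of dx ∧ dy in d(df) is ∂^2 f/∂x ∂y - ∂^2 f/∂y ∂x = (-3*z) - (-3*z) = 0 (equality of mixed partials for smooth f).
Similarly for dx ∧ dz and dy ∧ dz — all coefficients vanish. So d(df) = 0.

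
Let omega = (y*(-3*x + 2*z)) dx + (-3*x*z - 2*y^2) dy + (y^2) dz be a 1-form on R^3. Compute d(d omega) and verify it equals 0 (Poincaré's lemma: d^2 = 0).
d(d omega) = 0

Step 1: d omega = sum_{i<j} (∂f_j/∂x_i - ∂f_i/∂x_j) dx_i ∧ dx_j:
  coeff of dx ∧ dy: 3*x - 5*z
  coeff of dx ∧ dz: -2*y
  coeff of dy ∧ dz: 3*x + 2*y
Step 2: Apply d again to each 2-form coefficient. The only possible 3-form in R^3 is dx ∧ dy ∧ dz, with coefficient
  ∂(coeff of dy∧dz)/∂x - ∂(coeff of dx∧dz)/∂y + ∂(coeff of dx∧dy)/∂z
  = ∂/∂x (3*x + 2*y) - ∂/∂y (-2*y) + ∂/∂z (3*x - 5*z).
Each of these terms simplifies to sums of mixed partials that cancel in pairs. The result is 0 (by equality of mixed partials for smooth functions — Schwarz / Clairaut).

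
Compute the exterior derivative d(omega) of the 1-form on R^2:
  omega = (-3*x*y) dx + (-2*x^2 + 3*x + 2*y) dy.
d(omega) = (3 - x) dx ∧ dy

For a 1-form omega = sum_i f_i dx_i, the exterior derivative is
  d(omega) = sum_{i < j} (∂f_j/∂x_i - ∂f_i/∂x_j) dx_i ∧ dx_j.
  coefficient of dx ∧ dy: ∂f_2/∂x - ∂f_1/∂y = ∂(-2*x^2 + 3*x + 2*y)/∂x - ∂(-3*x*y)/∂y = 3 - x
Assembling: d(omega) = (3 - x) dx ∧ dy.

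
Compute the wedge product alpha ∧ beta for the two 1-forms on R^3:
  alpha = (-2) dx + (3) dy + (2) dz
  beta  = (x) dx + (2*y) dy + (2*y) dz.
alpha ∧ beta = (-3*x - 4*y) dx ∧ dy + (-2*x - 4*y) dx ∧ dz + (2*y) dy ∧ dz

Distribute the wedge, using dx_i ∧ dx_j = -dx_j ∧ dx_i and dx_i ∧ dx_i = 0. For each pair (i, j) with i < j, the coefficient of dx_i ∧ dx_j in alpha ∧ beta is (alpha_i * beta_j - alpha_j * beta_i). Collecting: alpha ∧ beta = (-3*x - 4*y) dx ∧ dy + (-2*x - 4*y) dx ∧ dz + (2*y) dy ∧ dz.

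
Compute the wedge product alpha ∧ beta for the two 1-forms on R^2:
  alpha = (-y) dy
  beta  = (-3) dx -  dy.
alpha ∧ beta = (-3*y) dx ∧ dy

Distribute the wedge, using dx_i ∧ dx_j = -dx_j ∧ dx_i and dx_i ∧ dx_i = 0. For each pair (i, j) with i < j, the coefficient of dx_i ∧ dx_j in alpha ∧ beta is (alpha_i * beta_j - alpha_j * beta_i). Collecting: alpha ∧ beta = (-3*y) dx ∧ dy.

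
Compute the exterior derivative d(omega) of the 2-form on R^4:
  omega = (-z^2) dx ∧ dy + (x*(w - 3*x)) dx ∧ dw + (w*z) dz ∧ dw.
d(omega) = (-2*z) dx ∧ dy ∧ dz

For a 2-form omega = sum_{i<j} g_{ij} dx_i ∧ dx_j, the exterior derivative is
  d(omega) = sum_{i<j} d(g_{ij}) ∧ dx_i ∧ dx_j = sum_{i<j, k} (∂g_{ij}/∂x_k) dx_k ∧ dx_i ∧ dx_j.
Expand each term, using dx_k ∧ dx_i ∧ dx_j = sgn(permutation) dx_{(a)} ∧ dx_{(b)} ∧ dx_{(c)} with (a < b < c) sorted:
  d(-z^2) includes (∂/∂z)(-z^2) dz = (-2*z) dz, which multiplied by dx ∧ dy gives (-2*z) dx ∧ dy ∧ dz
Collecting like 3-forms: d(omega) = (-2*z) dx ∧ dy ∧ dz.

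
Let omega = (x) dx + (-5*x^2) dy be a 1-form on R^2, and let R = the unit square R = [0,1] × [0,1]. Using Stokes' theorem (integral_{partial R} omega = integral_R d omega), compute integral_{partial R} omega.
integral_(partial R) omega = -5

Stokes: integral_partial_R omega = integral_R d omega with d omega = (∂Q/∂x - ∂P/∂y) dx ∧ dy.
  ∂Q/∂x = -10*x
  ∂P/∂y = 0
  integrand = ∂Q/∂x - ∂P/∂y = -10*x.
Integrating over R: integral_0^1 integral_0^1 (-10*x) dx dy = -5.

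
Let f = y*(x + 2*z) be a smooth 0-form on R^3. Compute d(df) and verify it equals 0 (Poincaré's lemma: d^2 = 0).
d(df) = 0

Step 1: df = sum_i (∂f/∂x_i) dx_i = (y) dx + (x + 2*z) dy + (2*y) dz.
Step 2: Apply d again. Using the 1-form formula, the coefficient of dx ∧ dy in d(df) is ∂^2 f/∂x ∂y - ∂^2 f/∂y ∂x = (1) - (1) = 0 (equality of mixed partials for smooth f).
Similarly for dx ∧ dz and dy ∧ dz — all coefficients vanish. So d(df) = 0.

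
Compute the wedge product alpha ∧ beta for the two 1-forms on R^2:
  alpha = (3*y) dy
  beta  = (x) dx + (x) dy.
alpha ∧ beta = (-3*x*y) dx ∧ dy

Distribute the wedge, using dx_i ∧ dx_j = -dx_j ∧ dx_i and dx_i ∧ dx_i = 0. For each pair (i, j) with i < j, the coefficient of dx_i ∧ dx_j in alpha ∧ beta is (alpha_i * beta_j - alpha_j * beta_i). Collecting: alpha ∧ beta = (-3*x*y) dx ∧ dy.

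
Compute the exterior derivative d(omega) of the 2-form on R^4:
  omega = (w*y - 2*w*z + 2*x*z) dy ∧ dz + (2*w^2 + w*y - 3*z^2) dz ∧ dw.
d(omega) = (2*z) dx ∧ dy ∧ dz + (w + y - 2*z) dy ∧ dz ∧ dw

For a 2-form omega = sum_{i<j} g_{ij} dx_i ∧ dx_j, the exterior derivative is
  d(omega) = sum_{i<j} d(g_{ij}) ∧ dx_i ∧ dx_j = sum_{i<j, k} (∂g_{ij}/∂x_k) dx_k ∧ dx_i ∧ dx_j.
Expand each term, using dx_k ∧ dx_i ∧ dx_j = sgn(permutation) dx_{(a)} ∧ dx_{(b)} ∧ dx_{(c)} with (a < b < c) sorted:
  d(w*y - 2*w*z + 2*x*z) includes (∂/∂x)(w*y - 2*w*z + 2*x*z) dx = (2*z) dx, which multiplied by dy ∧ dz gives (2*z) dx ∧ dy ∧ dz
  d(w*y - 2*w*z + 2*x*z) includes (∂/∂w)(w*y - 2*w*z + 2*x*z) dw = (y - 2*z) dw, which multiplied by dy ∧ dz gives (y - 2*z) dy ∧ dz ∧ dw
  d(2*w^2 + w*y - 3*z^2) includes (∂/∂y)(2*w^2 + w*y - 3*z^2) dy = (w) dy, which multiplied by dz ∧ dw gives (w) dy ∧ dz ∧ dw
Collecting like 3-forms: d(omega) = (2*z) dx ∧ dy ∧ dz + (w + y - 2*z) dy ∧ dz ∧ dw.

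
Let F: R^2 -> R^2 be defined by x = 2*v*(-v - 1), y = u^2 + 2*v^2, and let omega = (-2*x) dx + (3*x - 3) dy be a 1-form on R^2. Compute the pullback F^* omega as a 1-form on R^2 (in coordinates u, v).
F^* omega = (6*u*(-2*v^2 - 2*v - 1)) du + (4*v*(-10*v^2 - 12*v - 5)) dv

Using F^*(f dg) = (f ∘ F) d(g ∘ F), substitute each coordinate x_i by F_i(u, v) in f_i, and replace dx_i by d F_i = (∂F_i/∂u) du + (∂F_i/∂v) dv.
  For the x component: f_1(F) = 4*v*(v + 1); d F_1 = (0) du + (-4*v - 2) dv
  For the y component: f_2(F) = -6*v^2 - 6*v - 3; d F_2 = (2*u) du + (4*v) dv
Combining and collecting du, dv coefficients:
  coeff of du: 6*u*(-2*v^2 - 2*v - 1)
  coeff of dv: 4*v*(-10*v^2 - 12*v - 5)
F^* omega = (6*u*(-2*v^2 - 2*v - 1)) du + (4*v*(-10*v^2 - 12*v - 5)) dv.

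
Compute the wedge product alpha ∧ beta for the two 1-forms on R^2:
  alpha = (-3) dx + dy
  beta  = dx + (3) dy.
alpha ∧ beta = (-10) dx ∧ dy

Distribute the wedge, using dx_i ∧ dx_j = -dx_j ∧ dx_i and dx_i ∧ dx_i = 0. For each pair (i, j) with i < j, the coefficient of dx_i ∧ dx_j in alpha ∧ beta is (alpha_i * beta_j - alpha_j * beta_i). Collecting: alpha ∧ beta = (-10) dx ∧ dy.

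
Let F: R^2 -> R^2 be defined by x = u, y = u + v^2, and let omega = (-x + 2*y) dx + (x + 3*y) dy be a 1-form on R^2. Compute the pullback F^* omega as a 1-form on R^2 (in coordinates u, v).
F^* omega = (5*u + 5*v^2) du + (8*u*v + 6*v^3) dv

Using F^*(f dg) = (f ∘ F) d(g ∘ F), substitute each coordinate x_i by F_i(u, v) in f_i, and replace dx_i by d F_i = (∂F_i/∂u) du + (∂F_i/∂v) dv.
  For the x component: f_1(F) = u + 2*v^2; d F_1 = (1) du + (0) dv
  For the y component: f_2(F) = 4*u + 3*v^2; d F_2 = (1) du + (2*v) dv
Combining and collecting du, dv coefficients:
  coeff of du: 5*u + 5*v^2
  coeff of dv: 8*u*v + 6*v^3
F^* omega = (5*u + 5*v^2) du + (8*u*v + 6*v^3) dv.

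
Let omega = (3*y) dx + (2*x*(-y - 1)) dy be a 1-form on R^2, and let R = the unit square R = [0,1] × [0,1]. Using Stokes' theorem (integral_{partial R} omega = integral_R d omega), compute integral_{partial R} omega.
integral_(partial R) omega = -6

Stokes: integral_partial_R omega = integral_R d omega with d omega = (∂Q/∂x - ∂P/∂y) dx ∧ dy.
  ∂Q/∂x = -2*y - 2
  ∂P/∂y = 3
  integrand = ∂Q/∂x - ∂P/∂y = -2*y - 5.
Integrating over R: integral_0^1 integral_0^1 (-2*y - 5) dx dy = -6.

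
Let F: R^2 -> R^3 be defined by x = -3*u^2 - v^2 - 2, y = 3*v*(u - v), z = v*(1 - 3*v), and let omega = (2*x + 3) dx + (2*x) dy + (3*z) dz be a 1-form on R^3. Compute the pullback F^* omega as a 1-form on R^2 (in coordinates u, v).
F^* omega = (36*u^3 - 18*u^2*v + 12*u*v^2 + 6*u - 6*v^3 - 12*v) du + (-18*u^3 + 48*u^2*v - 6*u*v^2 - 12*u + 70*v^3 - 27*v^2 + 29*v) dv

Using F^*(f dg) = (f ∘ F) d(g ∘ F), substitute each coordinate x_i by F_i(u, v) in f_i, and replace dx_i by d F_i = (∂F_i/∂u) du + (∂F_i/∂v) dv.
  For the x component: f_1(F) = -6*u^2 - 2*v^2 - 1; d F_1 = (-6*u) du + (-2*v) dv
  For the y component: f_2(F) = -6*u^2 - 2*v^2 - 4; d F_2 = (3*v) du + (3*u - 6*v) dv
  For the z component: f_3(F) = 3*v*(1 - 3*v); d F_3 = (0) du + (1 - 6*v) dv
Combining and collecting du, dv coefficients:
  coeff of du: 36*u^3 - 18*u^2*v + 12*u*v^2 + 6*u - 6*v^3 - 12*v
  coeff of dv: -18*u^3 + 48*u^2*v - 6*u*v^2 - 12*u + 70*v^3 - 27*v^2 + 29*v
F^* omega = (36*u^3 - 18*u^2*v + 12*u*v^2 + 6*u - 6*v^3 - 12*v) du + (-18*u^3 + 48*u^2*v - 6*u*v^2 - 12*u + 70*v^3 - 27*v^2 + 29*v) dv.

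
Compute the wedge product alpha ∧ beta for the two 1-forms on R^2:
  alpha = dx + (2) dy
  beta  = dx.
alpha ∧ beta = (-2) dx ∧ dy

Distribute the wedge, using dx_i ∧ dx_j = -dx_j ∧ dx_i and dx_i ∧ dx_i = 0. For each pair (i, j) with i < j, the coefficient of dx_i ∧ dx_j in alpha ∧ beta is (alpha_i * beta_j - alpha_j * beta_i). Collecting: alpha ∧ beta = (-2) dx ∧ dy.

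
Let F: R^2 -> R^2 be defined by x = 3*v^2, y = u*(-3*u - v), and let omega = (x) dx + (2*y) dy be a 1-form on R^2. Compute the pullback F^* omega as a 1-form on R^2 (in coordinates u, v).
F^* omega = (2*u*(18*u^2 + 9*u*v + v^2)) du + (6*u^3 + 2*u^2*v + 18*v^3) dv

Using F^*(f dg) = (f ∘ F) d(g ∘ F), substitute each coordinate x_i by F_i(u, v) in f_i, and replace dx_i by d F_i = (∂F_i/∂u) du + (∂F_i/∂v) dv.
  For the x component: f_1(F) = 3*v^2; d F_1 = (0) du + (6*v) dv
  For the y component: f_2(F) = 2*u*(-3*u - v); d F_2 = (-6*u - v) du + (-u) dv
Combining and collecting du, dv coefficients:
  coeff of du: 2*u*(18*u^2 + 9*u*v + v^2)
  coeff of dv: 6*u^3 + 2*u^2*v + 18*v^3
F^* omega = (2*u*(18*u^2 + 9*u*v + v^2)) du + (6*u^3 + 2*u^2*v + 18*v^3) dv.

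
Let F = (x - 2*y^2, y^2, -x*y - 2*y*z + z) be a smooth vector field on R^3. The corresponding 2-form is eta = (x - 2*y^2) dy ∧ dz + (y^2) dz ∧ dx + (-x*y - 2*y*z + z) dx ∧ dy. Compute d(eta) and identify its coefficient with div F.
d(eta) = (2) dx ∧ dy ∧ dz; div F = 2

For a 2-form in R^3 of the form above, applying d gives a 3-form with coefficient ∂P/∂x + ∂Q/∂y + ∂R/∂z:
  ∂P/∂x = 1
  ∂Q/∂y = 2*y
  ∂R/∂z = 1 - 2*y
Sum = 2, which is exactly div F.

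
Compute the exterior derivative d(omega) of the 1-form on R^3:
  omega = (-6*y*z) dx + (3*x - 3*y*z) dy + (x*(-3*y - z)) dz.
d(omega) = (6*z + 3) dx ∧ dy + (3*y - z) dx ∧ dz + (-3*x + 3*y) dy ∧ dz

For a 1-form omega = sum_i f_i dx_i, the exterior derivative is
  d(omega) = sum_{i < j} (∂f_j/∂x_i - ∂f_i/∂x_j) dx_i ∧ dx_j.
  coefficient of dx ∧ dy: ∂f_2/∂x - ∂f_1/∂y = ∂(3*x - 3*y*z)/∂x - ∂(-6*y*z)/∂y = 6*z + 3
  coefficient of dx ∧ dz: ∂f_3/∂x - ∂f_1/∂z = ∂(x*(-3*y - z))/∂x - ∂(-6*y*z)/∂z = 3*y - z
  coefficient of dy ∧ dz: ∂f_3/∂y - ∂f_2/∂z = ∂(x*(-3*y - z))/∂y - ∂(3*x - 3*y*z)/∂z = -3*x + 3*y
Assembling: d(omega) = (6*z + 3) dx ∧ dy + (3*y - z) dx ∧ dz + (-3*x + 3*y) dy ∧ dz.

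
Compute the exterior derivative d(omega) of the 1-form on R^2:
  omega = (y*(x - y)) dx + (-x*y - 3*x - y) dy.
d(omega) = (-x + y - 3) dx ∧ dy

For a 1-form omega = sum_i f_i dx_i, the exterior derivative is
  d(omega) = sum_{i < j} (∂f_j/∂x_i - ∂f_i/∂x_j) dx_i ∧ dx_j.
  coefficient of dx ∧ dy: ∂f_2/∂x - ∂f_1/∂y = ∂(-x*y - 3*x - y)/∂x - ∂(y*(x - y))/∂y = -x + y - 3
Assembling: d(omega) = (-x + y - 3) dx ∧ dy.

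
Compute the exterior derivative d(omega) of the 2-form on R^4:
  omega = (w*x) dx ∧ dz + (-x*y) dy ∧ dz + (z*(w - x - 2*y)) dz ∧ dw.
d(omega) = (x - z) dx ∧ dz ∧ dw + (-y) dx ∧ dy ∧ dz + (-2*z) dy ∧ dz ∧ dw

For a 2-form omega = sum_{i<j} g_{ij} dx_i ∧ dx_j, the exterior derivative is
  d(omega) = sum_{i<j} d(g_{ij}) ∧ dx_i ∧ dx_j = sum_{i<j, k} (∂g_{ij}/∂x_k) dx_k ∧ dx_i ∧ dx_j.
Expand each term, using dx_k ∧ dx_i ∧ dx_j = sgn(permutation) dx_{(a)} ∧ dx_{(b)} ∧ dx_{(c)} with (a < b < c) sorted:
  d(w*x) includes (∂/∂w)(w*x) dw = (x) dw, which multiplied by dx ∧ dz gives (x) dx ∧ dz ∧ dw
  d(-x*y) includes (∂/∂x)(-x*y) dx = (-y) dx, which multiplied by dy ∧ dz gives (-y) dx ∧ dy ∧ dz
  d(z*(w - x - 2*y)) includes (∂/∂x)(z*(w - x - 2*y)) dx = (-z) dx, which multiplied by dz ∧ dw gives (-z) dx ∧ dz ∧ dw
  d(z*(w - x - 2*y)) includes (∂/∂y)(z*(w - x - 2*y)) dy = (-2*z) dy, which multiplied by dz ∧ dw gives (-2*z) dy ∧ dz ∧ dw
Collecting like 3-forms: d(omega) = (x - z) dx ∧ dz ∧ dw + (-y) dx ∧ dy ∧ dz + (-2*z) dy ∧ dz ∧ dw.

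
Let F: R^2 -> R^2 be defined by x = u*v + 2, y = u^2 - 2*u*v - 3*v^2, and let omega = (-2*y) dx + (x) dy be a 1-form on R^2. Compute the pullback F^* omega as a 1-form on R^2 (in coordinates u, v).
F^* omega = (2*u*v^2 + 4*u + 6*v^3 - 4*v) du + (-2*u^3 + 2*u^2*v - 4*u - 12*v) dv

Using F^*(f dg) = (f ∘ F) d(g ∘ F), substitute each coordinate x_i by F_i(u, v) in f_i, and replace dx_i by d F_i = (∂F_i/∂u) du + (∂F_i/∂v) dv.
  For the x component: f_1(F) = -2*u^2 + 4*u*v + 6*v^2; d F_1 = (v) du + (u) dv
  For the y component: f_2(F) = u*v + 2; d F_2 = (2*u - 2*v) du + (-2*u - 6*v) dv
Combining and collecting du, dv coefficients:
  coeff of du: 2*u*v^2 + 4*u + 6*v^3 - 4*v
  coeff of dv: -2*u^3 + 2*u^2*v - 4*u - 12*v
F^* omega = (2*u*v^2 + 4*u + 6*v^3 - 4*v) du + (-2*u^3 + 2*u^2*v - 4*u - 12*v) dv.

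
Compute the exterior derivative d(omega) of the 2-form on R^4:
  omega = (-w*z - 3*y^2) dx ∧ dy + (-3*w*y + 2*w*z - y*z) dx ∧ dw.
d(omega) = (-w) dx ∧ dy ∧ dz + (3*w) dx ∧ dy ∧ dw + (-2*w + y) dx ∧ dz ∧ dw

For a 2-form omega = sum_{i<j} g_{ij} dx_i ∧ dx_j, the exterior derivative is
  d(omega) = sum_{i<j} d(g_{ij}) ∧ dx_i ∧ dx_j = sum_{i<j, k} (∂g_{ij}/∂x_k) dx_k ∧ dx_i ∧ dx_j.
Expand each term, using dx_k ∧ dx_i ∧ dx_j = sgn(permutation) dx_{(a)} ∧ dx_{(b)} ∧ dx_{(c)} with (a < b < c) sorted:
  d(-w*z - 3*y^2) includes (∂/∂z)(-w*z - 3*y^2) dz = (-w) dz, which multiplied by dx ∧ dy gives (-w) dx ∧ dy ∧ dz
  d(-w*z - 3*y^2) includes (∂/∂w)(-w*z - 3*y^2) dw = (-z) dw, which multiplied by dx ∧ dy gives (-z) dx ∧ dy ∧ dw
  d(-3*w*y + 2*w*z - y*z) includes (∂/∂y)(-3*w*y + 2*w*z - y*z) dy = (-3*w - z) dy, which multiplied by dx ∧ dw gives (3*w + z) dx ∧ dy ∧ dw
  d(-3*w*y + 2*w*z - y*z) includes (∂/∂z)(-3*w*y + 2*w*z - y*z) dz = (2*w - y) dz, which multiplied by dx ∧ dw gives (-2*w + y) dx ∧ dz ∧ dw
Collecting like 3-forms: d(omega) = (-w) dx ∧ dy ∧ dz + (3*w) dx ∧ dy ∧ dw + (-2*w + y) dx ∧ dz ∧ dw.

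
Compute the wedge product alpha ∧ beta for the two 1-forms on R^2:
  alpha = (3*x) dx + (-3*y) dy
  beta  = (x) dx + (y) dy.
alpha ∧ beta = (6*x*y) dx ∧ dy

Distribute the wedge, using dx_i ∧ dx_j = -dx_j ∧ dx_i and dx_i ∧ dx_i = 0. For each pair (i, j) with i < j, the coefficient of dx_i ∧ dx_j in alpha ∧ beta is (alpha_i * beta_j - alpha_j * beta_i). Collecting: alpha ∧ beta = (6*x*y) dx ∧ dy.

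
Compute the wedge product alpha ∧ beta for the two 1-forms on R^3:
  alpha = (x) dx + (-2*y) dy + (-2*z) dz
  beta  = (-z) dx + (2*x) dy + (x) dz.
alpha ∧ beta = (2*x^2 - 2*y*z) dx ∧ dy + (x^2 - 2*z^2) dx ∧ dz + (2*x*(-y + 2*z)) dy ∧ dz

Distribute the wedge, using dx_i ∧ dx_j = -dx_j ∧ dx_i and dx_i ∧ dx_i = 0. For each pair (i, j) with i < j, the coefficient of dx_i ∧ dx_j in alpha ∧ beta is (alpha_i * beta_j - alpha_j * beta_i). Collecting: alpha ∧ beta = (2*x^2 - 2*y*z) dx ∧ dy + (x^2 - 2*z^2) dx ∧ dz + (2*x*(-y + 2*z)) dy ∧ dz.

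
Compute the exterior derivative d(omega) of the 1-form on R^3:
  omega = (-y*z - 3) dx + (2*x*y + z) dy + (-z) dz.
d(omega) = (2*y + z) dx ∧ dy + (y) dx ∧ dz + (-1) dy ∧ dz

For a 1-form omega = sum_i f_i dx_i, the exterior derivative is
  d(omega) = sum_{i < j} (∂f_j/∂x_i - ∂f_i/∂x_j) dx_i ∧ dx_j.
  coefficient of dx ∧ dy: ∂f_2/∂x - ∂f_1/∂y = ∂(2*x*y + z)/∂x - ∂(-y*z - 3)/∂y = 2*y + z
  coefficient of dx ∧ dz: ∂f_3/∂x - ∂f_1/∂z = ∂(-z)/∂x - ∂(-y*z - 3)/∂z = y
  coefficient of dy ∧ dz: ∂f_3/∂y - ∂f_2/∂z = ∂(-z)/∂y - ∂(2*x*y + z)/∂z = -1
Assembling: d(omega) = (2*y + z) dx ∧ dy + (y) dx ∧ dz + (-1) dy ∧ dz.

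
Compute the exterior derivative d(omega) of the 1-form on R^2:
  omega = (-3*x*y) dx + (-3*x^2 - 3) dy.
d(omega) = (-3*x) dx ∧ dy

For a 1-form omega = sum_i f_i dx_i, the exterior derivative is
  d(omega) = sum_{i < j} (∂f_j/∂x_i - ∂f_i/∂x_j) dx_i ∧ dx_j.
  coefficient of dx ∧ dy: ∂f_2/∂x - ∂f_1/∂y = ∂(-3*x^2 - 3)/∂x - ∂(-3*x*y)/∂y = -3*x
Assembling: d(omega) = (-3*x) dx ∧ dy.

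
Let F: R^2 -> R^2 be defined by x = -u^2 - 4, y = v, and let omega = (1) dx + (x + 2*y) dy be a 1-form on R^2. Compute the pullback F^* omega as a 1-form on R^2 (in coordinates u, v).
F^* omega = (-2*u) du + (-u^2 + 2*v - 4) dv

Using F^*(f dg) = (f ∘ F) d(g ∘ F), substitute each coordinate x_i by F_i(u, v) in f_i, and replace dx_i by d F_i = (∂F_i/∂u) du + (∂F_i/∂v) dv.
  For the x component: f_1(F) = 1; d F_1 = (-2*u) du + (0) dv
  For the y component: f_2(F) = -u^2 + 2*v - 4; d F_2 = (0) du + (1) dv
Combining and collecting du, dv coefficients:
  coeff of du: -2*u
  coeff of dv: -u^2 + 2*v - 4
F^* omega = (-2*u) du + (-u^2 + 2*v - 4) dv.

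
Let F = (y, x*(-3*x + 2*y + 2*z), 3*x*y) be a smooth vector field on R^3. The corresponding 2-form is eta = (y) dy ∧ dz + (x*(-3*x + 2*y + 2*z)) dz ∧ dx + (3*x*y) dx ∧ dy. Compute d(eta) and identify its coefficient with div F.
d(eta) = (2*x) dx ∧ dy ∧ dz; div F = 2*x

For a 2-form in R^3 of the form above, applying d gives a 3-form with coefficient ∂P/∂x + ∂Q/∂y + ∂R/∂z:
  ∂P/∂x = 0
  ∂Q/∂y = 2*x
  ∂R/∂z = 0
Sum = 2*x, which is exactly div F.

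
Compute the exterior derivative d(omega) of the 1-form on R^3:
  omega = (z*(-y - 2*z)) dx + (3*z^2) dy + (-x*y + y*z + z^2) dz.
d(omega) = (z) dx ∧ dy + (4*z) dx ∧ dz + (-x - 5*z) dy ∧ dz

For a 1-form omega = sum_i f_i dx_i, the exterior derivative is
  d(omega) = sum_{i < j} (∂f_j/∂x_i - ∂f_i/∂x_j) dx_i ∧ dx_j.
  coefficient of dx ∧ dy: ∂f_2/∂x - ∂f_1/∂y = ∂(3*z^2)/∂x - ∂(z*(-y - 2*z))/∂y = z
  coefficient of dx ∧ dz: ∂f_3/∂x - ∂f_1/∂z = ∂(-x*y + y*z + z^2)/∂x - ∂(z*(-y - 2*z))/∂z = 4*z
  coefficient of dy ∧ dz: ∂f_3/∂y - ∂f_2/∂z = ∂(-x*y + y*z + z^2)/∂y - ∂(3*z^2)/∂z = -x - 5*z
Assembling: d(omega) = (z) dx ∧ dy + (4*z) dx ∧ dz + (-x - 5*z) dy ∧ dz.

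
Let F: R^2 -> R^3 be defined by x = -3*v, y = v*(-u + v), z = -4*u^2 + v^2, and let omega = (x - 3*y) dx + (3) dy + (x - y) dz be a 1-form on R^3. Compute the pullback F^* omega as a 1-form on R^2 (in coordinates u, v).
F^* omega = (v*(-8*u^2 + 8*u*v + 24*u - 3)) du + (2*u*v^2 - 9*u*v - 3*u - 2*v^3 + 3*v^2 + 15*v) dv

Using F^*(f dg) = (f ∘ F) d(g ∘ F), substitute each coordinate x_i by F_i(u, v) in f_i, and replace dx_i by d F_i = (∂F_i/∂u) du + (∂F_i/∂v) dv.
  For the x component: f_1(F) = 3*v*(u - v - 1); d F_1 = (0) du + (-3) dv
  For the y component: f_2(F) = 3; d F_2 = (-v) du + (-u + 2*v) dv
  For the z component: f_3(F) = v*(u - v - 3); d F_3 = (-8*u) du + (2*v) dv
Combining and collecting du, dv coefficients:
  coeff of du: v*(-8*u^2 + 8*u*v + 24*u - 3)
  coeff of dv: 2*u*v^2 - 9*u*v - 3*u - 2*v^3 + 3*v^2 + 15*v
F^* omega = (v*(-8*u^2 + 8*u*v + 24*u - 3)) du + (2*u*v^2 - 9*u*v - 3*u - 2*v^3 + 3*v^2 + 15*v) dv.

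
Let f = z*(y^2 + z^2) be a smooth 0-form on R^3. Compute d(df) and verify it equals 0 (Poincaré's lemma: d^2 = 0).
d(df) = 0

Step 1: df = sum_i (∂f/∂x_i) dx_i = (0) dx + (2*y*z) dy + (y^2 + 3*z^2) dz.
Step 2: Apply d again. Using the 1-form formula, the coefficient of dx ∧ dy in d(df) is ∂^2 f/∂x ∂y - ∂^2 f/∂y ∂x = (0) - (0) = 0 (equality of mixed partials for smooth f).
Similarly for dx ∧ dz and dy ∧ dz — all coefficients vanish. So d(df) = 0.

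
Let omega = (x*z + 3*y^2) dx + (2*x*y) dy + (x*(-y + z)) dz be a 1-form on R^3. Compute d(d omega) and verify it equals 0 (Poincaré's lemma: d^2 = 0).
d(d omega) = 0

Step 1: d omega = sum_{i<j} (∂f_j/∂x_i - ∂f_i/∂x_j) dx_i ∧ dx_j:
  coeff of dx ∧ dy: -4*y
  coeff of dx ∧ dz: -x - y + z
  coeff of dy ∧ dz: -x
Step 2: Apply d again to each 2-form coefficient. The only possible 3-form in R^3 is dx ∧ dy ∧ dz, with coefficient
  ∂(coeff of dy∧dz)/∂x - ∂(coeff of dx∧dz)/∂y + ∂(coeff of dx∧dy)/∂z
  = ∂/∂x (-x) - ∂/∂y (-x - y + z) + ∂/∂z (-4*y).
Each of these terms simplifies to sums of mixed partials that cancel in pairs. The result is 0 (by equality of mixed partials for smooth functions — Schwarz / Clairaut).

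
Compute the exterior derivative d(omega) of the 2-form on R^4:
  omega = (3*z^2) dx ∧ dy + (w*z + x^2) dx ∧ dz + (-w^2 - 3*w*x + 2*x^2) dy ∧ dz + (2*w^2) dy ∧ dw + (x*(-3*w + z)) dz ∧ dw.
d(omega) = (-3*w + 4*x + 6*z) dx ∧ dy ∧ dz + (-3*w + 2*z) dx ∧ dz ∧ dw + (-2*w - 3*x) dy ∧ dz ∧ dw

For a 2-form omega = sum_{i<j} g_{ij} dx_i ∧ dx_j, the exterior derivative is
  d(omega) = sum_{i<j} d(g_{ij}) ∧ dx_i ∧ dx_j = sum_{i<j, k} (∂g_{ij}/∂x_k) dx_k ∧ dx_i ∧ dx_j.
Expand each term, using dx_k ∧ dx_i ∧ dx_j = sgn(permutation) dx_{(a)} ∧ dx_{(b)} ∧ dx_{(c)} with (a < b < c) sorted:
  d(3*z^2) includes (∂/∂z)(3*z^2) dz = (6*z) dz, which multiplied by dx ∧ dy gives (6*z) dx ∧ dy ∧ dz
  d(w*z + x^2) includes (∂/∂w)(w*z + x^2) dw = (z) dw, which multiplied by dx ∧ dz gives (z) dx ∧ dz ∧ dw
  d(-w^2 - 3*w*x + 2*x^2) includes (∂/∂x)(-w^2 - 3*w*x + 2*x^2) dx = (-3*w + 4*x) dx, which multiplied by dy ∧ dz gives (-3*w + 4*x) dx ∧ dy ∧ dz
  d(-w^2 - 3*w*x + 2*x^2) includes (∂/∂w)(-w^2 - 3*w*x + 2*x^2) dw = (-2*w - 3*x) dw, which multiplied by dy ∧ dz gives (-2*w - 3*x) dy ∧ dz ∧ dw
  d(x*(-3*w + z)) includes (∂/∂x)(x*(-3*w + z)) dx = (-3*w + z) dx, which multiplied by dz ∧ dw gives (-3*w + z) dx ∧ dz ∧ dw
Collecting like 3-forms: d(omega) = (-3*w + 4*x + 6*z) dx ∧ dy ∧ dz + (-3*w + 2*z) dx ∧ dz ∧ dw + (-2*w - 3*x) dy ∧ dz ∧ dw.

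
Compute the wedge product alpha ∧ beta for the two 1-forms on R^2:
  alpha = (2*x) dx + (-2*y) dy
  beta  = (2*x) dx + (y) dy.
alpha ∧ beta = (6*x*y) dx ∧ dy

Distribute the wedge, using dx_i ∧ dx_j = -dx_j ∧ dx_i and dx_i ∧ dx_i = 0. For each pair (i, j) with i < j, the coefficient of dx_i ∧ dx_j in alpha ∧ beta is (alpha_i * beta_j - alpha_j * beta_i). Collecting: alpha ∧ beta = (6*x*y) dx ∧ dy.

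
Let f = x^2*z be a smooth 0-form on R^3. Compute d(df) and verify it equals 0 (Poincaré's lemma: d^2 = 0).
d(df) = 0

Step 1: df = sum_i (∂f/∂x_i) dx_i = (2*x*z) dx + (0) dy + (x^2) dz.
Step 2: Apply d again. Using the 1-form formula, the coefficient of dx ∧ dy in d(df) is ∂^2 f/∂x ∂y - ∂^2 f/∂y ∂x = (0) - (0) = 0 (equality of mixed partials for smooth f).
Similarly for dx ∧ dz and dy ∧ dz — all coefficients vanish. So d(df) = 0.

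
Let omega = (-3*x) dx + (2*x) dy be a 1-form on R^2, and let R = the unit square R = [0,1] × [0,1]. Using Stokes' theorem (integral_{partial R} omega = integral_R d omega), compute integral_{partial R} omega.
integral_(partial R) omega = 2

Stokes: integral_partial_R omega = integral_R d omega with d omega = (∂Q/∂x - ∂P/∂y) dx ∧ dy.
  ∂Q/∂x = 2
  ∂P/∂y = 0
  integrand = ∂Q/∂x - ∂P/∂y = 2.
Integrating over R: integral_0^1 integral_0^1 (2) dx dy = 2.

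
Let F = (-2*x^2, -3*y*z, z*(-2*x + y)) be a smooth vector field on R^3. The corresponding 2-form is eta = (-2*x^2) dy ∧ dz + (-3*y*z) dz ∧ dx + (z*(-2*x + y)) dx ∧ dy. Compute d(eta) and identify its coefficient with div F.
d(eta) = (-6*x + y - 3*z) dx ∧ dy ∧ dz; div F = -6*x + y - 3*z

For a 2-form in R^3 of the form above, applying d gives a 3-form with coefficient ∂P/∂x + ∂Q/∂y + ∂R/∂z:
  ∂P/∂x = -4*x
  ∂Q/∂y = -3*z
  ∂R/∂z = -2*x + y
Sum = -6*x + y - 3*z, which is exactly div F.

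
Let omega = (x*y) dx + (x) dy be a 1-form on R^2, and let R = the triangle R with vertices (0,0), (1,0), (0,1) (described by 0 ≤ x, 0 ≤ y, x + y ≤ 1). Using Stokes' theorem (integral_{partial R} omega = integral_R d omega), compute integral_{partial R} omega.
integral_(partial R) omega = 1/3

Stokes: integral_partial_R omega = integral_R d omega with d omega = (∂Q/∂x - ∂P/∂y) dx ∧ dy.
  ∂Q/∂x = 1
  ∂P/∂y = x
  integrand = ∂Q/∂x - ∂P/∂y = 1 - x.
Integrating over R: integral_0^1 integral_0^{1-x} (1 - x) dy dx = 1/3.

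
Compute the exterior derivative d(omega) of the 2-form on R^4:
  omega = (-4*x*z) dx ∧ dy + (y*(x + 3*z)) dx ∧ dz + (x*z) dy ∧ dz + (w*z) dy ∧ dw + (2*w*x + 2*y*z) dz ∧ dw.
d(omega) = (-5*x - 2*z) dx ∧ dy ∧ dz + (-w + 2*z) dy ∧ dz ∧ dw + (2*w) dx ∧ dz ∧ dw

For a 2-form omega = sum_{i<j} g_{ij} dx_i ∧ dx_j, the exterior derivative is
  d(omega) = sum_{i<j} d(g_{ij}) ∧ dx_i ∧ dx_j = sum_{i<j, k} (∂g_{ij}/∂x_k) dx_k ∧ dx_i ∧ dx_j.
Expand each term, using dx_k ∧ dx_i ∧ dx_j = sgn(permutation) dx_{(a)} ∧ dx_{(b)} ∧ dx_{(c)} with (a < b < c) sorted:
  d(-4*x*z) includes (∂/∂z)(-4*x*z) dz = (-4*x) dz, which multiplied by dx ∧ dy gives (-4*x) dx ∧ dy ∧ dz
  d(y*(x + 3*z)) includes (∂/∂y)(y*(x + 3*z)) dy = (x + 3*z) dy, which multiplied by dx ∧ dz gives (-x - 3*z) dx ∧ dy ∧ dz
  d(x*z) includes (∂/∂x)(x*z) dx = (z) dx, which multiplied by dy ∧ dz gives (z) dx ∧ dy ∧ dz
  d(w*z) includes (∂/∂z)(w*z) dz = (w) dz, which multiplied by dy ∧ dw gives (-w) dy ∧ dz ∧ dw
  d(2*w*x + 2*y*z) includes (∂/∂x)(2*w*x + 2*y*z) dx = (2*w) dx, which multiplied by dz ∧ dw gives (2*w) dx ∧ dz ∧ dw
  d(2*w*x + 2*y*z) includes (∂/∂y)(2*w*x + 2*y*z) dy = (2*z) dy, which multiplied by dz ∧ dw gives (2*z) dy ∧ dz ∧ dw
Collecting like 3-forms: d(omega) = (-5*x - 2*z) dx ∧ dy ∧ dz + (-w + 2*z) dy ∧ dz ∧ dw + (2*w) dx ∧ dz ∧ dw.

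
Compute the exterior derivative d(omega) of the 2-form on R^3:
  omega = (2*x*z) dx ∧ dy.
d(omega) = (2*x) dx ∧ dy ∧ dz

For a 2-form omega = sum_{i<j} g_{ij} dx_i ∧ dx_j, the exterior derivative is
  d(omega) = sum_{i<j} d(g_{ij}) ∧ dx_i ∧ dx_j = sum_{i<j, k} (∂g_{ij}/∂x_k) dx_k ∧ dx_i ∧ dx_j.
Expand each term, using dx_k ∧ dx_i ∧ dx_j = sgn(permutation) dx_{(a)} ∧ dx_{(b)} ∧ dx_{(c)} with (a < b < c) sorted:
  d(2*x*z) includes (∂/∂z)(2*x*z) dz = (2*x) dz, which multiplied by dx ∧ dy gives (2*x) dx ∧ dy ∧ dz
Collecting like 3-forms: d(omega) = (2*x) dx ∧ dy ∧ dz.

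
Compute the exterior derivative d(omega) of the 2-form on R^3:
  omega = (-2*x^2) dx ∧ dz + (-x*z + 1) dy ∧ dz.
d(omega) = (-z) dx ∧ dy ∧ dz

For a 2-form omega = sum_{i<j} g_{ij} dx_i ∧ dx_j, the exterior derivative is
  d(omega) = sum_{i<j} d(g_{ij}) ∧ dx_i ∧ dx_j = sum_{i<j, k} (∂g_{ij}/∂x_k) dx_k ∧ dx_i ∧ dx_j.
Expand each term, using dx_k ∧ dx_i ∧ dx_j = sgn(permutation) dx_{(a)} ∧ dx_{(b)} ∧ dx_{(c)} with (a < b < c) sorted:
  d(-x*z + 1) includes (∂/∂x)(-x*z + 1) dx = (-z) dx, which multiplied by dy ∧ dz gives (-z) dx ∧ dy ∧ dz
Collecting like 3-forms: d(omega) = (-z) dx ∧ dy ∧ dz.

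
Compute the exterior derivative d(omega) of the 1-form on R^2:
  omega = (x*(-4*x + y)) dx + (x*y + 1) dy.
d(omega) = (-x + y) dx ∧ dy

For a 1-form omega = sum_i f_i dx_i, the exterior derivative is
  d(omega) = sum_{i < j} (∂f_j/∂x_i - ∂f_i/∂x_j) dx_i ∧ dx_j.
  coefficient of dx ∧ dy: ∂f_2/∂x - ∂f_1/∂y = ∂(x*y + 1)/∂x - ∂(x*(-4*x + y))/∂y = -x + y
Assembling: d(omega) = (-x + y) dx ∧ dy.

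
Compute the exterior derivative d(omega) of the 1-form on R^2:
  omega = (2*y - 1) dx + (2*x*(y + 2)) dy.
d(omega) = (2*y + 2) dx ∧ dy

For a 1-form omega = sum_i f_i dx_i, the exterior derivative is
  d(omega) = sum_{i < j} (∂f_j/∂x_i - ∂f_i/∂x_j) dx_i ∧ dx_j.
  coefficient of dx ∧ dy: ∂f_2/∂x - ∂f_1/∂y = ∂(2*x*(y + 2))/∂x - ∂(2*y - 1)/∂y = 2*y + 2
Assembling: d(omega) = (2*y + 2) dx ∧ dy.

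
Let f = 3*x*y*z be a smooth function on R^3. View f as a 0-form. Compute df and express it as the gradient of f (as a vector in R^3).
df = (3*y*z) dx + (3*x*z) dy + (3*x*y) dz; grad f = (3*y*z, 3*x*z, 3*x*y)

For a 0-form f, d f = (∂f/∂x) dx + (∂f/∂y) dy + (∂f/∂z) dz. The components of the vector representation are exactly the entries of grad f in Cartesian coordinates:
  ∂f/∂x = 3*y*z
  ∂f/∂y = 3*x*z
  ∂f/∂z = 3*x*y.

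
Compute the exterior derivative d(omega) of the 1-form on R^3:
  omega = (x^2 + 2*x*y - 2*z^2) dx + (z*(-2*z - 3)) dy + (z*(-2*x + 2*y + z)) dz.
d(omega) = (-2*x) dx ∧ dy + (2*z) dx ∧ dz + (6*z + 3) dy ∧ dz

For a 1-form omega = sum_i f_i dx_i, the exterior derivative is
  d(omega) = sum_{i < j} (∂f_j/∂x_i - ∂f_i/∂x_j) dx_i ∧ dx_j.
  coefficient of dx ∧ dy: ∂f_2/∂x - ∂f_1/∂y = ∂(z*(-2*z - 3))/∂x - ∂(x^2 + 2*x*y - 2*z^2)/∂y = -2*x
  coefficient of dx ∧ dz: ∂f_3/∂x - ∂f_1/∂z = ∂(z*(-2*x + 2*y + z))/∂x - ∂(x^2 + 2*x*y - 2*z^2)/∂z = 2*z
  coefficient of dy ∧ dz: ∂f_3/∂y - ∂f_2/∂z = ∂(z*(-2*x + 2*y + z))/∂y - ∂(z*(-2*z - 3))/∂z = 6*z + 3
Assembling: d(omega) = (-2*x) dx ∧ dy + (2*z) dx ∧ dz + (6*z + 3) dy ∧ dz.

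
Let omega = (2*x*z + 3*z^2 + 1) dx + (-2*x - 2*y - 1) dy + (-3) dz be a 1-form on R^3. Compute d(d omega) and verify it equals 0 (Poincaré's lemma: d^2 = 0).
d(d omega) = 0

Step 1: d omega = sum_{i<j} (∂f_j/∂x_i - ∂f_i/∂x_j) dx_i ∧ dx_j:
  coeff of dx ∧ dy: -2
  coeff of dx ∧ dz: -2*x - 6*z
  coeff of dy ∧ dz: 0
Step 2: Apply d again to each 2-form coefficient. The only possible 3-form in R^3 is dx ∧ dy ∧ dz, with coefficient
  ∂(coeff of dy∧dz)/∂x - ∂(coeff of dx∧dz)/∂y + ∂(coeff of dx∧dy)/∂z
  = ∂/∂x (0) - ∂/∂y (-2*x - 6*z) + ∂/∂z (-2).
Each of these terms simplifies to sums of mixed partials that cancel in pairs. The result is 0 (by equality of mixed partials for smooth functions — Schwarz / Clairaut).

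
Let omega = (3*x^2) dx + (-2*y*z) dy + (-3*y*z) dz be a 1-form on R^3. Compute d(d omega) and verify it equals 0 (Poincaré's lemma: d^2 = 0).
d(d omega) = 0

Step 1: d omega = sum_{i<j} (∂f_j/∂x_i - ∂f_i/∂x_j) dx_i ∧ dx_j:
  coeff of dx ∧ dy: 0
  coeff of dx ∧ dz: 0
  coeff of dy ∧ dz: 2*y - 3*z
Step 2: Apply d again to each 2-form coefficient. The only possible 3-form in R^3 is dx ∧ dy ∧ dz, with coefficient
  ∂(coeff of dy∧dz)/∂x - ∂(coeff of dx∧dz)/∂y + ∂(coeff of dx∧dy)/∂z
  = ∂/∂x (2*y - 3*z) - ∂/∂y (0) + ∂/∂z (0).
Each of these terms simplifies to sums of mixed partials that cancel in pairs. The result is 0 (by equality of mixed partials for smooth functions — Schwarz / Clairaut).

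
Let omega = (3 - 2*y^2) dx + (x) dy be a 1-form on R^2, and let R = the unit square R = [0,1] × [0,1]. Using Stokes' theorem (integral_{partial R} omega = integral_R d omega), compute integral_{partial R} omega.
integral_(partial R) omega = 3

Stokes: integral_partial_R omega = integral_R d omega with d omega = (∂Q/∂x - ∂P/∂y) dx ∧ dy.
  ∂Q/∂x = 1
  ∂P/∂y = -4*y
  integrand = ∂Q/∂x - ∂P/∂y = 4*y + 1.
Integrating over R: integral_0^1 integral_0^1 (4*y + 1) dx dy = 3.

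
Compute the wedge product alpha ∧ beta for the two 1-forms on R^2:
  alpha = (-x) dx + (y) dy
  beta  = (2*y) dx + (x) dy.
alpha ∧ beta = (-x^2 - 2*y^2) dx ∧ dy

Distribute the wedge, using dx_i ∧ dx_j = -dx_j ∧ dx_i and dx_i ∧ dx_i = 0. For each pair (i, j) with i < j, the coefficient of dx_i ∧ dx_j in alpha ∧ beta is (alpha_i * beta_j - alpha_j * beta_i). Collecting: alpha ∧ beta = (-x^2 - 2*y^2) dx ∧ dy.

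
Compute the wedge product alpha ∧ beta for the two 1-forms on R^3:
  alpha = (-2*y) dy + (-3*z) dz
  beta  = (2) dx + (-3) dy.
alpha ∧ beta = (4*y) dx ∧ dy + (6*z) dx ∧ dz + (-9*z) dy ∧ dz

Distribute the wedge, using dx_i ∧ dx_j = -dx_j ∧ dx_i and dx_i ∧ dx_i = 0. For each pair (i, j) with i < j, the coefficient of dx_i ∧ dx_j in alpha ∧ beta is (alpha_i * beta_j - alpha_j * beta_i). Collecting: alpha ∧ beta = (4*y) dx ∧ dy + (6*z) dx ∧ dz + (-9*z) dy ∧ dz.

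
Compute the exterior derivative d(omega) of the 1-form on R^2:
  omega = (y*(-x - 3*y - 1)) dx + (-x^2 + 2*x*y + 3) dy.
d(omega) = (-x + 8*y + 1) dx ∧ dy

For a 1-form omega = sum_i f_i dx_i, the exterior derivative is
  d(omega) = sum_{i < j} (∂f_j/∂x_i - ∂f_i/∂x_j) dx_i ∧ dx_j.
  coefficient of dx ∧ dy: ∂f_2/∂x - ∂f_1/∂y = ∂(-x^2 + 2*x*y + 3)/∂x - ∂(y*(-x - 3*y - 1))/∂y = -x + 8*y + 1
Assembling: d(omega) = (-x + 8*y + 1) dx ∧ dy.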